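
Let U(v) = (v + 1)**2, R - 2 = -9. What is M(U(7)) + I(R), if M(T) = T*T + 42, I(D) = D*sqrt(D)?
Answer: 4138 - 7*I*sqrt(7) ≈ 4138.0 - 18.52*I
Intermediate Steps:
R = -7 (R = 2 - 9 = -7)
U(v) = (1 + v)**2
I(D) = D**(3/2)
M(T) = 42 + T**2 (M(T) = T**2 + 42 = 42 + T**2)
M(U(7)) + I(R) = (42 + ((1 + 7)**2)**2) + (-7)**(3/2) = (42 + (8**2)**2) - 7*I*sqrt(7) = (42 + 64**2) - 7*I*sqrt(7) = (42 + 4096) - 7*I*sqrt(7) = 4138 - 7*I*sqrt(7)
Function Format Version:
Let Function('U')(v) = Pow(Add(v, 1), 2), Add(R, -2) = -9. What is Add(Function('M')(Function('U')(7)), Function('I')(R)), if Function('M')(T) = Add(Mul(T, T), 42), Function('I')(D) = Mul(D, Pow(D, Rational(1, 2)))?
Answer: Add(4138, Mul(-7, I, Pow(7, Rational(1, 2)))) ≈ Add(4138.0, Mul(-18.520, I))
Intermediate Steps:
R = -7 (R = Add(2, -9) = -7)
Function('U')(v) = Pow(Add(1, v), 2)
Function('I')(D) = Pow(D, Rational(3, 2))
Function('M')(T) = Add(42, Pow(T, 2)) (Function('M')(T) = Add(Pow(T, 2), 42) = Add(42, Pow(T, 2)))
Add(Function('M')(Function('U')(7)), Function('I')(R)) = Add(Add(42, Pow(Pow(Add(1, 7), 2), 2)), Pow(-7, Rational(3, 2))) = Add(Add(42, Pow(Pow(8, 2), 2)), Mul(-7, I, Pow(7, Rational(1, 2)))) = Add(Add(42, Pow(64, 2)), Mul(-7, I, Pow(7, Rational(1, 2)))) = Add(Add(42, 4096), Mul(-7, I, Pow(7, Rational(1, 2)))) = Add(4138, Mul(-7, I, Pow(7, Rational(1, 2))))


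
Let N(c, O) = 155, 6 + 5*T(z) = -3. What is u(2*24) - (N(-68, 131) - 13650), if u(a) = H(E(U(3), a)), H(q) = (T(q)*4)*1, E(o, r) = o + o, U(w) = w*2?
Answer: 67439/5 ≈ 13488.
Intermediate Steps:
T(z) = -9/5 (T(z) = -6/5 + (⅕)*(-3) = -6/5 - ⅗ = -9/5)
U(w) = 2*w
E(o, r) = 2*o
H(q) = -36/5 (H(q) = -9/5*4*1 = -36/5*1 = -36/5)
u(a) = -36/5
u(2*24) - (N(-68, 131) - 13650) = -36/5 - (155 - 13650) = -36/5 - 1*(-13495) = -36/5 + 13495 = 67439/5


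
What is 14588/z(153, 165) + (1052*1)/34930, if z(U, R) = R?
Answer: 50973242/576345 ≈ 88.442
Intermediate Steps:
14588/z(153, 165) + (1052*1)/34930 = 14588/165 + (1052*1)/34930 = 14588*(1/165) + 1052*(1/34930) = 14588/165 + 526/17465 = 50973242/576345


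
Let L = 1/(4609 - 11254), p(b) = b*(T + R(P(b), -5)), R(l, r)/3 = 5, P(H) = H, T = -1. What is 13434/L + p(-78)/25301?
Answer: -2258593199022/25301 ≈ -8.9269e+7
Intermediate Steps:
R(l, r) = 15 (R(l, r) = 3*5 = 15)
p(b) = 14*b (p(b) = b*(-1 + 15) = b*14 = 14*b)
L = -1/6645 (L = 1/(-6645) = -1/6645 ≈ -0.00015049)
13434/L + p(-78)/25301 = 13434/(-1/6645) + (14*(-78))/25301 = 13434*(-6645) - 1092*1/25301 = -89268930 - 1092/25301 = -2258593199022/25301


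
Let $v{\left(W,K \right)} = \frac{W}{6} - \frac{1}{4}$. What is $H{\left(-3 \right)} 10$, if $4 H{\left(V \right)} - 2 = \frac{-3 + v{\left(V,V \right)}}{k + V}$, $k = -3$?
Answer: $\frac{105}{16} \approx 6.5625$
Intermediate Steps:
$v{\left(W,K \right)} = - \frac{1}{4} + \frac{W}{6}$ ($v{\left(W,K \right)} = W \frac{1}{6} - \frac{1}{4} = \frac{W}{6} - \frac{1}{4} = - \frac{1}{4} + \frac{W}{6}$)
$H{\left(V \right)} = \frac{1}{2} + \frac{- \frac{13}{4} + \frac{V}{6}}{4 \left(-3 + V\right)}$ ($H{\left(V \right)} = \frac{1}{2} + \frac{\left(-3 + \left(- \frac{1}{4} + \frac{V}{6}\right)\right) \frac{1}{-3 + V}}{4} = \frac{1}{2} + \frac{\left(- \frac{13}{4} + \frac{V}{6}\right) \frac{1}{-3 + V}}{4} = \frac{1}{2} + \frac{\frac{1}{-3 + V} \left(- \frac{13}{4} + \frac{V}{6}\right)}{4} = \frac{1}{2} + \frac{- \frac{13}{4} + \frac{V}{6}}{4 \left(-3 + V\right)}$)
$H{\left(-3 \right)} 10 = \frac{-111 + 26 \left(-3\right)}{48 \left(-3 - 3\right)} 10 = \frac{-111 - 78}{48 \left(-6\right)} 10 = \frac{1}{48} \left(- \frac{1}{6}\right) \left(-189\right) 10 = \frac{21}{32} \cdot 10 = \frac{105}{16}$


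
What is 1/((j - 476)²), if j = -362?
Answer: 1/702244 ≈ 1.4240e-6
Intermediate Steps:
1/((j - 476)²) = 1/((-362 - 476)²) = 1/((-838)²) = 1/702244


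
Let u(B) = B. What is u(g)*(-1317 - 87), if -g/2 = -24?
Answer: -67392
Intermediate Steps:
g = 48 (g = -2*(-24) = 48)
u(g)*(-1317 - 87) = 48*(-1317 - 87) = 48*(-1404) = -67392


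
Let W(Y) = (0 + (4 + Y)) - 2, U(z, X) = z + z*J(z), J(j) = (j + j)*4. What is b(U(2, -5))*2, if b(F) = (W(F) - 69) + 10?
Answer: -46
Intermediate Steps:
J(j) = 8*j (J(j) = (2*j)*4 = 8*j)
U(z, X) = z + 8*z**2 (U(z, X) = z + z*(8*z) = z + 8*z**2)
W(Y) = 2 + Y (W(Y) = (4 + Y) - 2 = 2 + Y)
b(F) = -57 + F (b(F) = ((2 + F) - 69) + 10 = (-67 + F) + 10 = -57 + F)
b(U(2, -5))*2 = (-57 + 2*(1 + 8*2))*2 = (-57 + 2*(1 + 16))*2 = (-57 + 2*17)*2 = (-57 + 34)*2 = -23*2 = -46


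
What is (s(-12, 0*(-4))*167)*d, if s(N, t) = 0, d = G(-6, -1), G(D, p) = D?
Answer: 0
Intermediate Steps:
d = -6
(s(-12, 0*(-4))*167)*d = (0*167)*(-6) = 0*(-6) = 0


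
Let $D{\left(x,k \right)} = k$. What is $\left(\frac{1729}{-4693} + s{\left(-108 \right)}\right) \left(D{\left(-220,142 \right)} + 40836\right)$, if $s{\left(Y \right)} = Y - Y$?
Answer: $- \frac{286846}{19} \approx -15097.0$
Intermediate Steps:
$s{\left(Y \right)} = 0$
$\left(\frac{1729}{-4693} + s{\left(-108 \right)}\right) \left(D{\left(-220,142 \right)} + 40836\right) = \left(\frac{1729}{-4693} + 0\right) \left(142 + 40836\right) = \left(1729 \left(- \frac{1}{4693}\right) + 0\right) 40978 = \left(- \frac{7}{19} + 0\right) 40978 = \left(- \frac{7}{19}\right) 40978 = - \frac{286846}{19}$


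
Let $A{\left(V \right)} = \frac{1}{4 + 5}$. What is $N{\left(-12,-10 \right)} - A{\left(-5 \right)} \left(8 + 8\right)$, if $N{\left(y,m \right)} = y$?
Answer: $- \frac{124}{9} \approx -13.778$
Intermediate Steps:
$A{\left(V \right)} = \frac{1}{9}$
$N{\left(-12,-10 \right)} - A{\left(-5 \right)} \left(8 + 8\right) = -12 - \frac{8 + 8}{9} = -12 - \frac{1}{9} \cdot 16 = -12 - \frac{16}{9} = - \frac{124}{9}$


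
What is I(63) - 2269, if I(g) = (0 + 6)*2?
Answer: -2257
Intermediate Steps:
I(g) = 12 (I(g) = 6*2 = 12)
I(63) - 2269 = 12 - 2269 = -2257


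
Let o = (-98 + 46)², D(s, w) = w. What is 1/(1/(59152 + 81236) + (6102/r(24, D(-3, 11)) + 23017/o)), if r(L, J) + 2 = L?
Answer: 1043925168/298432992263 ≈ 0.0034980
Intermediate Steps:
r(L, J) = -2 + L
o = 2704 (o = (-52)² = 2704)
1/(1/(59152 + 81236) + (6102/r(24, D(-3, 11)) + 23017/o)) = 1/(1/(59152 + 81236) + (6102/(-2 + 24) + 23017/2704)) = 1/(1/140388 + (6102/22 + 23017*(1/2704))) = 1/(1/140388 + (6102*(1/22) + 23017/2704)) = 1/(1/140388 + (3051/11 + 23017/2704)) = 1/(1/140388 + 8503091/29744) = 1/(298432992263/1043925168) = 1043925168/298432992263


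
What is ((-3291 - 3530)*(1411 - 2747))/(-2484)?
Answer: -2278214/621 ≈ -3668.6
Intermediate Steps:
((-3291 - 3530)*(1411 - 2747))/(-2484) = -6821*(-1336)*(-1/2484) = 9112856*(-1/2484) = -2278214/621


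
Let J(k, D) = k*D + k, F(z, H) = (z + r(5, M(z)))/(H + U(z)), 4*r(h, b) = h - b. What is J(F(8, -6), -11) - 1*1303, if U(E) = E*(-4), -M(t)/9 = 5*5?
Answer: -48859/38 ≈ -1285.8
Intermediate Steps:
M(t) = -225 (M(t) = -45*5 = -9*25 = -225)
U(E) = -4*E
r(h, b) = -b/4 + h/4 (r(h, b) = (h - b)/4 = -b/4 + h/4)
F(z, H) = (115/2 + z)/(H - 4*z) (F(z, H) = (z + (-¼*(-225) + (¼)*5))/(H - 4*z) = (z + (225/4 + 5/4))/(H - 4*z) = (z + 115/2)/(H - 4*z) = (115/2 + z)/(H - 4*z))
J(k, D) = k + D*k (J(k, D) = D*k + k = k + D*k)
J(F(8, -6), -11) - 1*1303 = ((115/2 + 8)/(-6 - 4*8))*(1 - 11) - 1*1303 = ((131/2)/(-6 - 32))*(-10) - 1303 = ((131/2)/(-38))*(-10) - 1303 = -1/38*131/2*(-10) - 1303 = -131/76*(-10) - 1303 = 655/38 - 1303 = -48859/38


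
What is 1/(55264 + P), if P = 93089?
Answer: 1/148353 ≈ 6.7407e-6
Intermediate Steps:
1/(55264 + P) = 1/(55264 + 93089) = 1/148353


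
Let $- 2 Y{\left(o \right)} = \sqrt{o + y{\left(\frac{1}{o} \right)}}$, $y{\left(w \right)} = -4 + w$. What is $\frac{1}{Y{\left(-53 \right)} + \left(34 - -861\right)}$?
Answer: $\frac{94870}{84910161} + \frac{i \sqrt{160166}}{84910161} \approx 0.0011173 + 4.7133 \cdot 10^{-6} i$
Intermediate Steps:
$Y{\left(o \right)} = - \frac{\sqrt{-4 + o + \frac{1}{o}}}{2}$ ($Y{\left(o \right)} = - \frac{\sqrt{o - \left(4 - \frac{1}{o}\right)}}{2} = - \frac{\sqrt{-4 + o + \frac{1}{o}}}{2}$)
$\frac{1}{Y{\left(-53 \right)} + \left(34 - -861\right)} = \frac{1}{- \frac{\sqrt{-4 - 53 + \frac{1}{-53}}}{2} + \left(34 - -861\right)} = \frac{1}{- \frac{\sqrt{-4 - 53 - \frac{1}{53}}}{2} + \left(34 + 861\right)} = \frac{1}{- \frac{\sqrt{- \frac{3022}{53}}}{2} + 895} = \frac{1}{- \frac{\frac{1}{53} i \sqrt{160166}}{2} + 895} = \frac{1}{- \frac{i \sqrt{160166}}{106} + 895} = \frac{1}{895 - \frac{i \sqrt{160166}}{106}}$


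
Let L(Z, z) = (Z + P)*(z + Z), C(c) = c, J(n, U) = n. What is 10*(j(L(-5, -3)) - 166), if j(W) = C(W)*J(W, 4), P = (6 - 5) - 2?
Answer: 21380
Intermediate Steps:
P = -1 (P = 1 - 2 = -1)
L(Z, z) = (-1 + Z)*(Z + z) (L(Z, z) = (Z - 1)*(z + Z) = (-1 + Z)*(Z + z))
j(W) = W**2 (j(W) = W*W = W**2)
10*(j(L(-5, -3)) - 166) = 10*(((-5)**2 - 1*(-5) - 1*(-3) - 5*(-3))**2 - 166) = 10*((25 + 5 + 3 + 15)**2 - 166) = 10*(48**2 - 166) = 10*(2304 - 166) = 10*2138 = 21380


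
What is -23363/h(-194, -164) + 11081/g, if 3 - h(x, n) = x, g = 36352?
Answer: -847108819/7161344 ≈ -118.29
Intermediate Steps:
h(x, n) = 3 - x
-23363/h(-194, -164) + 11081/g = -23363/(3 - 1*(-194)) + 11081/36352 = -23363/(3 + 194) + 11081*(1/36352) = -23363/197 + 11081/36352 = -847108819/7161344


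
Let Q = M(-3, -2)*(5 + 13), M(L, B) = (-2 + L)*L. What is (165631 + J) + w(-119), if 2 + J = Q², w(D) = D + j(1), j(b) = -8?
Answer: 238402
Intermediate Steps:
M(L, B) = L*(-2 + L)
Q = 270 (Q = (-3*(-2 - 3))*(5 + 13) = -3*(-5)*18 = 15*18 = 270)
w(D) = -8 + D (w(D) = D - 8 = -8 + D)
J = 72898 (J = -2 + 270² = -2 + 72900 = 72898)
(165631 + J) + w(-119) = (165631 + 72898) + (-8 - 119) = 238529 - 127 = 238402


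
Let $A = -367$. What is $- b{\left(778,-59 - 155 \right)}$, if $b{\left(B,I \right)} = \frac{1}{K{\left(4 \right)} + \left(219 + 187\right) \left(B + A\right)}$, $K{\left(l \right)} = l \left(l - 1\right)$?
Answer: $- \frac{1}{166878} \approx -5.9924 \cdot 10^{-6}$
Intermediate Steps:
$K{\left(l \right)} = l \left(-1 + l\right)$
$b{\left(B,I \right)} = \frac{1}{-148990 + 406 B}$ ($b{\left(B,I \right)} = \frac{1}{4 \left(-1 + 4\right) + \left(219 + 187\right) \left(B - 367\right)} = \frac{1}{4 \cdot 3 + 406 \left(-367 + B\right)} = \frac{1}{12 + \left(-149002 + 406 B\right)} = \frac{1}{-148990 + 406 B}$)
$- b{\left(778,-59 - 155 \right)} = - \frac{1}{2 \left(-74495 + 203 \cdot 778\right)} = - \frac{1}{2 \left(-74495 + 157934\right)} = - \frac{1}{2 \cdot 83439} = \left(-1\right) \frac{1}{166878} = - \frac{1}{166878}$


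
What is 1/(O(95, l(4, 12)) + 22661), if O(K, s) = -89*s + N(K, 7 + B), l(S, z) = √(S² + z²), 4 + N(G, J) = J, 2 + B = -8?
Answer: 11327/255968178 + 89*√10/127984089 ≈ 4.6451e-5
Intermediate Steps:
B = -10 (B = -2 - 8 = -10)
N(G, J) = -4 + J
O(K, s) = -7 - 89*s (O(K, s) = -89*s + (-4 + (7 - 10)) = -89*s + (-4 - 3) = -89*s - 7 = -7 - 89*s)
1/(O(95, l(4, 12)) + 22661) = 1/((-7 - 89*√(4² + 12²)) + 22661) = 1/((-7 - 89*√(16 + 144)) + 22661) = 1/((-7 - 356*√10) + 22661) = 1/(22654 - 356*√10)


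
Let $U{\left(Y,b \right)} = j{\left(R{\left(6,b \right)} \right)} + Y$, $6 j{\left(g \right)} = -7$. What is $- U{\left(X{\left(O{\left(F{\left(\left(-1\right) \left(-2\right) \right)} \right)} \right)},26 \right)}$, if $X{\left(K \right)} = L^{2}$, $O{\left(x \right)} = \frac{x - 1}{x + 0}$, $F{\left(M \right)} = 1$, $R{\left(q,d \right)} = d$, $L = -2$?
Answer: $- \frac{17}{6} \approx -2.8333$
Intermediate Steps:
$j{\left(g \right)} = - \frac{7}{6}$ ($j{\left(g \right)} = \frac{1}{6} \left(-7\right) = - \frac{7}{6}$)
$O{\left(x \right)} = \frac{-1 + x}{x}$
$X{\left(K \right)} = 4$ ($X{\left(K \right)} = \left(-2\right)^{2} = 4$)
$U{\left(Y,b \right)} = - \frac{7}{6} + Y$
$- U{\left(X{\left(O{\left(F{\left(\left(-1\right) \left(-2\right) \right)} \right)} \right)},26 \right)} = - (- \frac{7}{6} + 4) = \left(-1\right) \frac{17}{6} = - \frac{17}{6}$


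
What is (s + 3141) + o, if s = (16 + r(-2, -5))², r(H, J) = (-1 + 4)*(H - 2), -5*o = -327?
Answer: 16112/5 ≈ 3222.4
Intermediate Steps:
o = 327/5 (o = -⅕*(-327) = 327/5 ≈ 65.400)
r(H, J) = -6 + 3*H (r(H, J) = 3*(-2 + H) = -6 + 3*H)
s = 16 (s = (16 + (-6 + 3*(-2)))² = (16 + (-6 - 6))² = (16 - 12)² = 4² = 16)
(s + 3141) + o = (16 + 3141) + 327/5 = 3157 + 327/5 = 16112/5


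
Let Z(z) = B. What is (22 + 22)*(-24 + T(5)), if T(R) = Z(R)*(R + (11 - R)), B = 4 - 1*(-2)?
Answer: 1848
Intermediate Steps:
B = 6 (B = 4 + 2 = 6)
Z(z) = 6
T(R) = 66 (T(R) = 6*(R + (11 - R)) = 6*11 = 66)
(22 + 22)*(-24 + T(5)) = (22 + 22)*(-24 + 66) = 44*42 = 1848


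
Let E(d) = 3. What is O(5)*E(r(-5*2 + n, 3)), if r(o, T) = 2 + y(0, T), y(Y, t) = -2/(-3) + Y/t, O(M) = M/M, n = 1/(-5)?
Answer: 3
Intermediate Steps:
n = -⅕ ≈ -0.20000
O(M) = 1
y(Y, t) = ⅔ + Y/t (y(Y, t) = -2*(-⅓) + Y/t = ⅔ + Y/t)
r(o, T) = 8/3 (r(o, T) = 2 + (⅔ + 0/T) = 2 + (⅔ + 0) = 2 + ⅔ = 8/3)
O(5)*E(r(-5*2 + n, 3)) = 1*3 = 3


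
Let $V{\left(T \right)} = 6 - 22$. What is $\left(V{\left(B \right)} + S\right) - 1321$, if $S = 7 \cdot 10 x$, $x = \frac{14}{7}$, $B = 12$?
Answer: $-1197$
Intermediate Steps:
$x = 2$ ($x = 14 \cdot \frac{1}{7} = 2$)
$V{\left(T \right)} = -16$
$S = 140$ ($S = 7 \cdot 10 \cdot 2 = 70 \cdot 2 = 140$)
$\left(V{\left(B \right)} + S\right) - 1321 = \left(-16 + 140\right) - 1321 = 124 - 1321 = -1197$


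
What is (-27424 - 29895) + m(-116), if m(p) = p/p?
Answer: -57318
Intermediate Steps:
m(p) = 1
(-27424 - 29895) + m(-116) = (-27424 - 29895) + 1 = -57319 + 1 = -57318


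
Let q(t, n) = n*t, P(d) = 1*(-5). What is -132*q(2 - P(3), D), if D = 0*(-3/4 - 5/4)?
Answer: 0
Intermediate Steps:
P(d) = -5
D = 0 (D = 0*(-3*¼ - 5*¼) = 0*(-¾ - 5/4) = 0*(-2) = 0)
-132*q(2 - P(3), D) = -0*(2 - 1*(-5)) = -0*(2 + 5) = -0*7 = -132*0 = 0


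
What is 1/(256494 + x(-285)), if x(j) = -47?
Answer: 1/256447 ≈ 3.8994e-6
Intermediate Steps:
1/(256494 + x(-285)) = 1/(256494 - 47) = 1/256447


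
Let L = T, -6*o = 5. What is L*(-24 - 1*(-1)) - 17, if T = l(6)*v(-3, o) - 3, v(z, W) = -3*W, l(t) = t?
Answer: -293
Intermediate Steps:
o = -⅚ (o = -⅙*5 = -⅚ ≈ -0.83333)
T = 12 (T = 6*(-3*(-⅚)) - 3 = 6*(5/2) - 3 = 15 - 3 = 12)
L = 12
L*(-24 - 1*(-1)) - 17 = 12*(-24 - 1*(-1)) - 17 = 12*(-24 + 1) - 17 = 12*(-23) - 17 = -276 - 17 = -293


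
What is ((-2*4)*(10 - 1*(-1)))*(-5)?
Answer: 440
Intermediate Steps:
((-2*4)*(10 - 1*(-1)))*(-5) = -8*(10 + 1)*(-5) = -8*11*(-5) = -88*(-5) = 440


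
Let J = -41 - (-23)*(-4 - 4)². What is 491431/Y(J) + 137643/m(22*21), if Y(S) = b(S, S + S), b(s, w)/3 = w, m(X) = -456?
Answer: -159618377/652536 ≈ -244.61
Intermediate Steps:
b(s, w) = 3*w
J = 1431 (J = -41 - (-23)*(-8)² = -41 - (-23)*64 = -41 - 1*(-1472) = -41 + 1472 = 1431)
Y(S) = 6*S (Y(S) = 3*(S + S) = 3*(2*S) = 6*S)
491431/Y(J) + 137643/m(22*21) = 491431/((6*1431)) + 137643/(-456) = 491431/8586 + 137643*(-1/456) = 491431*(1/8586) - 45881/152 = 491431/8586 - 45881/152 = -159618377/652536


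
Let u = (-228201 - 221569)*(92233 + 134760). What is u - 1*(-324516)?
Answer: -102094317094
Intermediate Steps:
u = -102094641610 (u = -449770*226993 = -102094641610)
u - 1*(-324516) = -102094641610 - 1*(-324516) = -102094641610 + 324516 = -102094317094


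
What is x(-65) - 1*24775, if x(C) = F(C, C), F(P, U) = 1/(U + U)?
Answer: -3220751/130 ≈ -24775.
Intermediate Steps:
F(P, U) = 1/(2*U)
x(C) = 1/(2*C)
x(-65) - 1*24775 = (½)/(-65) - 1*24775 = (½)*(-1/65) - 24775 = -1/130 - 24775 = -3220751/130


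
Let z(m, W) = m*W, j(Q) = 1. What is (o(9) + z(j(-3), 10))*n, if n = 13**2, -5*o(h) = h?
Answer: 6929/5 ≈ 1385.8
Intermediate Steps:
o(h) = -h/5
z(m, W) = W*m
n = 169
(o(9) + z(j(-3), 10))*n = (-1/5*9 + 10*1)*169 = (-9/5 + 10)*169 = (41/5)*169 = 6929/5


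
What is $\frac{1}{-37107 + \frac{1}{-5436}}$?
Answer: $- \frac{5436}{201713653} \approx -2.6949 \cdot 10^{-5}$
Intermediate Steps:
$\frac{1}{-37107 + \frac{1}{-5436}} = \frac{1}{-37107 - \frac{1}{5436}} = \frac{1}{- \frac{201713653}{5436}} = - \frac{5436}{201713653}$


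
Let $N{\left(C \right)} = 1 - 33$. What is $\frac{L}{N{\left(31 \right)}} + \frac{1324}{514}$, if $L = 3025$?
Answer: $- \frac{756241}{8224} \approx -91.955$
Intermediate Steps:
$N{\left(C \right)} = -32$ ($N{\left(C \right)} = 1 - 33 = -32$)
$\frac{L}{N{\left(31 \right)}} + \frac{1324}{514} = \frac{3025}{-32} + \frac{1324}{514} = 3025 \left(- \frac{1}{32}\right) + 1324 \cdot \frac{1}{514} = - \frac{3025}{32} + \frac{662}{257} = - \frac{756241}{8224}$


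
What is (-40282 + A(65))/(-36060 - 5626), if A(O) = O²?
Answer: 36057/41686 ≈ 0.86497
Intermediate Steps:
(-40282 + A(65))/(-36060 - 5626) = (-40282 + 65²)/(-36060 - 5626) = (-40282 + 4225)/(-41686) = -36057*(-1/41686) = 36057/41686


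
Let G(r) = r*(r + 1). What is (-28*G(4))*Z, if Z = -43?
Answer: 24080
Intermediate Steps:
G(r) = r*(1 + r)
(-28*G(4))*Z = -112*(1 + 4)*(-43) = -112*5*(-43) = -28*20*(-43) = -560*(-43) = 24080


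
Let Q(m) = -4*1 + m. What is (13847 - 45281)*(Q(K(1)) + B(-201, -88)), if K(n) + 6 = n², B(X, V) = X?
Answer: 6601140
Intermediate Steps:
K(n) = -6 + n²
Q(m) = -4 + m
(13847 - 45281)*(Q(K(1)) + B(-201, -88)) = (13847 - 45281)*((-4 + (-6 + 1²)) - 201) = -31434*((-4 + (-6 + 1)) - 201) = -31434*((-4 - 5) - 201) = -31434*(-9 - 201) = -31434*(-210) = 6601140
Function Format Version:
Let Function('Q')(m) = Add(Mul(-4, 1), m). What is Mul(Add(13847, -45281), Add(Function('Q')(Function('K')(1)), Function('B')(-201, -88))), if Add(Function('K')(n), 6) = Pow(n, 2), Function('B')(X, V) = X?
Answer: 6601140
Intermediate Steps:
Function('K')(n) = Add(-6, Pow(n, 2))
Function('Q')(m) = Add(-4, m)
Mul(Add(13847, -45281), Add(Function('Q')(Function('K')(1)), Function('B')(-201, -88))) = Mul(Add(13847, -45281), Add(Add(-4, Add(-6, Pow(1, 2))), -201)) = Mul(-31434, Add(Add(-4, Add(-6, 1)), -201)) = Mul(-31434, Add(Add(-4, -5), -201)) = Mul(-31434, Add(-9, -201)) = Mul(-31434, -210) = 6601140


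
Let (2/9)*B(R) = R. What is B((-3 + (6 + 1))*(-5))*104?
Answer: -9360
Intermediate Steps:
B(R) = 9*R/2
B((-3 + (6 + 1))*(-5))*104 = (9*((-3 + (6 + 1))*(-5))/2)*104 = (9*((-3 + 7)*(-5))/2)*104 = (9*(4*(-5))/2)*104 = ((9/2)*(-20))*104 = -90*104 = -9360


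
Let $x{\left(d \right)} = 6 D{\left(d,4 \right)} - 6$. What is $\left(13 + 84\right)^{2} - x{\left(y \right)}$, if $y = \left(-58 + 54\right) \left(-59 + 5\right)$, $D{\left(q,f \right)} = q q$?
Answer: $-270521$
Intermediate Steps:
$D{\left(q,f \right)} = q^{2}$
$y = 216$ ($y = \left(-4\right) \left(-54\right) = 216$)
$x{\left(d \right)} = -6 + 6 d^{2}$ ($x{\left(d \right)} = 6 d^{2} - 6 = -6 + 6 d^{2}$)
$\left(13 + 84\right)^{2} - x{\left(y \right)} = \left(13 + 84\right)^{2} - \left(-6 + 6 \cdot 216^{2}\right) = 97^{2} - \left(-6 + 6 \cdot 46656\right) = 9409 - \left(-6 + 279936\right) = 9409 - 279930 = -270521$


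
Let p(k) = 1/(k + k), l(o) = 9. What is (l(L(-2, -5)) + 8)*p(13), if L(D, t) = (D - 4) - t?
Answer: 17/26 ≈ 0.65385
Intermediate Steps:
L(D, t) = -4 + D - t (L(D, t) = (-4 + D) - t = -4 + D - t)
p(k) = 1/(2*k)
(l(L(-2, -5)) + 8)*p(13) = (9 + 8)*((½)/13) = 17*((½)*(1/13)) = 17*(1/26) = 17/26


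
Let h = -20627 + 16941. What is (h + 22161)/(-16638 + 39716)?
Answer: 18475/23078 ≈ 0.80055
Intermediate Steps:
h = -3686
(h + 22161)/(-16638 + 39716) = (-3686 + 22161)/(-16638 + 39716) = 18475/23078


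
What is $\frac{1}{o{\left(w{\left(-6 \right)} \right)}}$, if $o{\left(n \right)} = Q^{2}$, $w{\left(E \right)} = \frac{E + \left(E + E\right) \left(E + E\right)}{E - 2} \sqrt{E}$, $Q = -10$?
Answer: $\frac{1}{100} \approx 0.01$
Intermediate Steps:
$w{\left(E \right)} = \frac{\sqrt{E} \left(E + 4 E^{2}\right)}{-2 + E}$ ($w{\left(E \right)} = \frac{E + 2 E 2 E}{-2 + E} \sqrt{E} = \frac{E + 4 E^{2}}{-2 + E} \sqrt{E} = \frac{\sqrt{E} \left(E + 4 E^{2}\right)}{-2 + E}$)
$o{\left(n \right)} = 100$ ($o{\left(n \right)} = \left(-10\right)^{2} = 100$)
$\frac{1}{o{\left(w{\left(-6 \right)} \right)}} = \frac{1}{100}$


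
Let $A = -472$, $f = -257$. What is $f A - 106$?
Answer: $121198$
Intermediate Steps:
$f A - 106 = \left(-257\right) \left(-472\right) - 106 = 121304 - 106 = 121198$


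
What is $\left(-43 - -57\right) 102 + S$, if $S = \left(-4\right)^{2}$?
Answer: $1444$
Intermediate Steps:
$S = 16$
$\left(-43 - -57\right) 102 + S = \left(-43 - -57\right) 102 + 16 = \left(-43 + 57\right) 102 + 16 = 14 \cdot 102 + 16 = 1428 + 16 = 1444$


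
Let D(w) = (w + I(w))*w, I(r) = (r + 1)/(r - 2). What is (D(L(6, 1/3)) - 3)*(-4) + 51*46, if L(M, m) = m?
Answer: 106138/45 ≈ 2358.6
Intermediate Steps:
I(r) = (1 + r)/(-2 + r)
D(w) = w*(w + (1 + w)/(-2 + w)) (D(w) = (w + (1 + w)/(-2 + w))*w = w*(w + (1 + w)/(-2 + w)))
(D(L(6, 1/3)) - 3)*(-4) + 51*46 = ((1 + (1/3)² - 1/3)/(3*(-2 + 1/3)) - 3)*(-4) + 51*46 = ((1 + (⅓)² - 1*⅓)/(3*(-2 + ⅓)) - 3)*(-4) + 2346 = ((1 + ⅑ - ⅓)/(3*(-5/3)) - 3)*(-4) + 2346 = ((⅓)*(-⅗)*(7/9) - 3)*(-4) + 2346 = (-7/45 - 3)*(-4) + 2346 = -142/45*(-4) + 2346 = 568/45 + 2346 = 106138/45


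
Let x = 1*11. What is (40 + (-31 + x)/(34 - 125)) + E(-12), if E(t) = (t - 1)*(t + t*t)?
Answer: -152496/91 ≈ -1675.8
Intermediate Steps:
x = 11
E(t) = (-1 + t)*(t + t²)
(40 + (-31 + x)/(34 - 125)) + E(-12) = (40 + (-31 + 11)/(34 - 125)) + ((-12)³ - 1*(-12)) = (40 - 20/(-91)) + (-1728 + 12) = (40 - 20*(-1/91)) - 1716 = (40 + 20/91) - 1716 = 3660/91 - 1716 = -152496/91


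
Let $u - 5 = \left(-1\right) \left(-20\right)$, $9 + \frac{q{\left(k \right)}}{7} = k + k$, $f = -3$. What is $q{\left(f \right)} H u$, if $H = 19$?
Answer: $-49875$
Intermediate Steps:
$q{\left(k \right)} = -63 + 14 k$ ($q{\left(k \right)} = -63 + 7 \left(k + k\right) = -63 + 7 \cdot 2 k = -63 + 14 k$)
$u = 25$ ($u = 5 - -20 = 5 + 20 = 25$)
$q{\left(f \right)} H u = \left(-63 + 14 \left(-3\right)\right) 19 \cdot 25 = \left(-63 - 42\right) 19 \cdot 25 = \left(-105\right) 19 \cdot 25 = \left(-1995\right) 25 = -49875$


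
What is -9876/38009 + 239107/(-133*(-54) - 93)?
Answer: 9018206999/269445801 ≈ 33.469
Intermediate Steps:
-9876/38009 + 239107/(-133*(-54) - 93) = -9876*1/38009 + 239107/(7182 - 93) = -9876/38009 + 239107/7089 = 9018206999/269445801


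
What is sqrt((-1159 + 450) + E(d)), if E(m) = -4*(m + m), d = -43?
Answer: I*sqrt(365) ≈ 19.105*I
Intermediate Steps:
E(m) = -8*m
sqrt((-1159 + 450) + E(d)) = sqrt((-1159 + 450) - 8*(-43)) = sqrt(-709 + 344) = sqrt(-365) = I*sqrt(365)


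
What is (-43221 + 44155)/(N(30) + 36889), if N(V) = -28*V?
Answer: 934/36049 ≈ 0.025909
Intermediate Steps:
(-43221 + 44155)/(N(30) + 36889) = (-43221 + 44155)/(-28*30 + 36889) = 934/(-840 + 36889) = 934/36049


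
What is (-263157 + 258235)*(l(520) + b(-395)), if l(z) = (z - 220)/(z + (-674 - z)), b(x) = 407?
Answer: -674358298/337 ≈ -2.0011e+6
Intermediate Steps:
l(z) = 110/337 - z/674 (l(z) = (-220 + z)/(-674) = (-220 + z)*(-1/674) = 110/337 - z/674)
(-263157 + 258235)*(l(520) + b(-395)) = (-263157 + 258235)*((110/337 - 1/674*520) + 407) = -4922*((110/337 - 260/337) + 407) = -4922*(-150/337 + 407) = -4922*137009/337 = -674358298/337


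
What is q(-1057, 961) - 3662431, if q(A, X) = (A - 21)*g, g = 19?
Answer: -3682913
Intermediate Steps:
q(A, X) = -399 + 19*A (q(A, X) = (A - 21)*19 = (-21 + A)*19 = -399 + 19*A)
q(-1057, 961) - 3662431 = (-399 + 19*(-1057)) - 3662431 = (-399 - 20083) - 3662431 = -20482 - 3662431 = -3682913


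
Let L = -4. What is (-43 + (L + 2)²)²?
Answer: 1521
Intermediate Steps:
(-43 + (L + 2)²)² = (-43 + (-4 + 2)²)² = (-43 + (-2)²)² = (-43 + 4)² = (-39)² = 1521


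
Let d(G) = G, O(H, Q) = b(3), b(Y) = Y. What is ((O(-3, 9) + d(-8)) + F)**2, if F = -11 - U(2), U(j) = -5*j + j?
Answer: 64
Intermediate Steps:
O(H, Q) = 3
U(j) = -4*j
F = -3 (F = -11 - (-4)*2 = -11 - 1*(-8) = -11 + 8 = -3)
((O(-3, 9) + d(-8)) + F)**2 = ((3 - 8) - 3)**2 = (-5 - 3)**2 = (-8)**2 = 64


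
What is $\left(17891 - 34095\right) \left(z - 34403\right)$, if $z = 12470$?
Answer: $355402332$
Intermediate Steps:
$\left(17891 - 34095\right) \left(z - 34403\right) = \left(17891 - 34095\right) \left(12470 - 34403\right) = \left(-16204\right) \left(-21933\right) = 355402332$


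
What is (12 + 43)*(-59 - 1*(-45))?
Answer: -770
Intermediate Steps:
(12 + 43)*(-59 - 1*(-45)) = 55*(-59 + 45) = 55*(-14) = -770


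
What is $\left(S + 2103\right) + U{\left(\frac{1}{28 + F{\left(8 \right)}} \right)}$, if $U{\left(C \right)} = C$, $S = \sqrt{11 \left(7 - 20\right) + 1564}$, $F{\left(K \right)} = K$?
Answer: $\frac{75709}{36} + 7 \sqrt{29} \approx 2140.7$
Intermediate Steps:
$S = 7 \sqrt{29}$ ($S = \sqrt{11 \left(-13\right) + 1564} = \sqrt{-143 + 1564} = \sqrt{1421} = 7 \sqrt{29} \approx 37.696$)
$\left(S + 2103\right) + U{\left(\frac{1}{28 + F{\left(8 \right)}} \right)} = \left(7 \sqrt{29} + 2103\right) + \frac{1}{28 + 8} = \left(2103 + 7 \sqrt{29}\right) + \frac{1}{36} = \frac{75709}{36} + 7 \sqrt{29}$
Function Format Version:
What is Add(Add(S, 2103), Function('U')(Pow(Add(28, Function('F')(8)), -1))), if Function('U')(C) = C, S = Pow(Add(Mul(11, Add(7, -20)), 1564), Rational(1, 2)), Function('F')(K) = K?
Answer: Add(Rational(75709, 36), Mul(7, Pow(29, Rational(1, 2)))) ≈ 2140.7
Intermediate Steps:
S = Mul(7, Pow(29, Rational(1, 2))) (S = Pow(Add(Mul(11, -13), 1564), Rational(1, 2)) = Pow(Add(-143, 1564), Rational(1, 2)) = Pow(1421, Rational(1, 2)) = Mul(7, Pow(29, Rational(1, 2))) ≈ 37.696)
Add(Add(S, 2103), Function('U')(Pow(Add(28, Function('F')(8)), -1))) = Add(Add(Mul(7, Pow(29, Rational(1, 2))), 2103), Pow(Add(28, 8), -1)) = Add(Add(2103, Mul(7, Pow(29, Rational(1, 2)))), Pow(36, -1)) = Add(Add(2103, Mul(7, Pow(29, Rational(1, 2)))), Rational(1, 36)) = Add(Rational(75709, 36), Mul(7, Pow(29, Rational(1, 2))))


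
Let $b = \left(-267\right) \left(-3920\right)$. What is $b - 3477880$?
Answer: $-2431240$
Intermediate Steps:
$b = 1046640$
$b - 3477880 = 1046640 - 3477880 = -2431240$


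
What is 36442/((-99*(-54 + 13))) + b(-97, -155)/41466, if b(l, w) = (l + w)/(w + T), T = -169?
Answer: 1511107129/168310494 ≈ 8.9781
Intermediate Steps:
b(l, w) = (l + w)/(-169 + w) (b(l, w) = (l + w)/(w - 169) = (l + w)/(-169 + w))
36442/((-99*(-54 + 13))) + b(-97, -155)/41466 = 36442/((-99*(-54 + 13))) + ((-97 - 155)/(-169 - 155))/41466 = 36442/((-99*(-41))) + (-252/(-324))*(1/41466) = 36442/4059 - 1/324*(-252)*(1/41466) = 36442*(1/4059) + (7/9)*(1/41466) = 36442/4059 + 7/373194 = 1511107129/168310494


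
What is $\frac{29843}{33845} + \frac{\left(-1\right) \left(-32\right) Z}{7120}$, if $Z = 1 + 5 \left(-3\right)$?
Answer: $\frac{493299}{602441} \approx 0.81883$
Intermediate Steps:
$Z = -14$ ($Z = 1 - 15 = -14$)
$\frac{29843}{33845} + \frac{\left(-1\right) \left(-32\right) Z}{7120} = \frac{29843}{33845} + \frac{\left(-1\right) \left(-32\right) \left(-14\right)}{7120} = 29843 \cdot \frac{1}{33845} + 32 \left(-14\right) \frac{1}{7120} = \frac{29843}{33845} - \frac{28}{445} = \frac{493299}{602441}$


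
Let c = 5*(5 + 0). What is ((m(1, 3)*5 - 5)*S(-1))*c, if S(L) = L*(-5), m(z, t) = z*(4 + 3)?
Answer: 3750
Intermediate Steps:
m(z, t) = 7*z (m(z, t) = z*7 = 7*z)
S(L) = -5*L
c = 25 (c = 5*5 = 25)
((m(1, 3)*5 - 5)*S(-1))*c = (((7*1)*5 - 5)*(-5*(-1)))*25 = ((7*5 - 5)*5)*25 = ((35 - 5)*5)*25 = (30*5)*25 = 150*25 = 3750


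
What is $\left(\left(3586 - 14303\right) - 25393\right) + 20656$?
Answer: $-15454$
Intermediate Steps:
$\left(\left(3586 - 14303\right) - 25393\right) + 20656 = \left(-10717 - 25393\right) + 20656 = -36110 + 20656 = -15454$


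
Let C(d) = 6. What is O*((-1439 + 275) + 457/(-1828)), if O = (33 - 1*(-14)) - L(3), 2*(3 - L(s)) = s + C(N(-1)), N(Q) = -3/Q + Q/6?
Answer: -451729/8 ≈ -56466.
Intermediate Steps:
N(Q) = -3/Q + Q/6 (N(Q) = -3/Q + Q*(⅙) = -3/Q + Q/6)
L(s) = -s/2 (L(s) = 3 - (s + 6)/2 = 3 - (6 + s)/2 = 3 + (-3 - s/2) = -s/2)
O = 97/2 (O = (33 - 1*(-14)) - (-1)*3/2 = (33 + 14) - 1*(-3/2) = 47 + 3/2 = 97/2 ≈ 48.500)
O*((-1439 + 275) + 457/(-1828)) = 97*((-1439 + 275) + 457/(-1828))/2 = 97*(-1164 + 457*(-1/1828))/2 = 97*(-1164 - ¼)/2 = (97/2)*(-4657/4) = -451729/8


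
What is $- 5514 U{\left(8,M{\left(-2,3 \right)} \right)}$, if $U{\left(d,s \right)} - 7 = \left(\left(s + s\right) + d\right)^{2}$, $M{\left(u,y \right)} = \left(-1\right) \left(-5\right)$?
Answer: $-1825134$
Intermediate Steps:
$M{\left(u,y \right)} = 5$
$U{\left(d,s \right)} = 7 + \left(d + 2 s\right)^{2}$ ($U{\left(d,s \right)} = 7 + \left(\left(s + s\right) + d\right)^{2} = 7 + \left(2 s + d\right)^{2} = 7 + \left(d + 2 s\right)^{2}$)
$- 5514 U{\left(8,M{\left(-2,3 \right)} \right)} = - 5514 \left(7 + \left(8 + 2 \cdot 5\right)^{2}\right) = - 5514 \left(7 + \left(8 + 10\right)^{2}\right) = - 5514 \left(7 + 18^{2}\right) = - 5514 \left(7 + 324\right) = \left(-5514\right) 331 = -1825134$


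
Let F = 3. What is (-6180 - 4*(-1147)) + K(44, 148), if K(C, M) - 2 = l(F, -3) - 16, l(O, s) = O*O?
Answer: -1597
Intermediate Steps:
l(O, s) = O²
K(C, M) = -5 (K(C, M) = 2 + (3² - 16) = 2 + (9 - 16) = 2 - 7 = -5)
(-6180 - 4*(-1147)) + K(44, 148) = (-6180 - 4*(-1147)) - 5 = (-6180 + 4588) - 5 = -1592 - 5 = -1597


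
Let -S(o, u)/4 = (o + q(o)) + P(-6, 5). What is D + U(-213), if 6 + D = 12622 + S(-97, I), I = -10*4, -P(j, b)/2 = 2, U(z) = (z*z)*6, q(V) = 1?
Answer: 285230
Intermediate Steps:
U(z) = 6*z² (U(z) = z²*6 = 6*z²)
P(j, b) = -4 (P(j, b) = -2*2 = -4)
I = -40
S(o, u) = 12 - 4*o (S(o, u) = -4*((o + 1) - 4) = -4*((1 + o) - 4) = -4*(-3 + o) = 12 - 4*o)
D = 13016 (D = -6 + (12622 + (12 - 4*(-97))) = -6 + (12622 + (12 + 388)) = -6 + (12622 + 400) = -6 + 13022 = 13016)
D + U(-213) = 13016 + 6*(-213)² = 13016 + 6*45369 = 13016 + 272214 = 285230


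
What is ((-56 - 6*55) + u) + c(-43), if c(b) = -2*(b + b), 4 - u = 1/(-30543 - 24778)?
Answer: -11617409/55321 ≈ -210.00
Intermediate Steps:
u = 221285/55321 (u = 4 - 1/(-30543 - 24778) = 4 - 1/(-55321) = 4 - 1*(-1/55321) = 4 + 1/55321 = 221285/55321 ≈ 4.0000)
c(b) = -4*b
((-56 - 6*55) + u) + c(-43) = ((-56 - 6*55) + 221285/55321) - 4*(-43) = ((-56 - 330) + 221285/55321) + 172 = (-386 + 221285/55321) + 172 = -21132621/55321 + 172 = -11617409/55321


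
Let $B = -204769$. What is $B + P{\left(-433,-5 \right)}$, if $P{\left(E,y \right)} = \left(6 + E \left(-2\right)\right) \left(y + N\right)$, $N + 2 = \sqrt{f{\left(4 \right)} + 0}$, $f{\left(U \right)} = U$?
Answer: $-209129$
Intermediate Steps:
$N = 0$ ($N = -2 + \sqrt{4 + 0} = -2 + \sqrt{4} = -2 + 2 = 0$)
$P{\left(E,y \right)} = y \left(6 - 2 E\right)$ ($P{\left(E,y \right)} = \left(6 + E \left(-2\right)\right) \left(y + 0\right) = \left(6 - 2 E\right) y = y \left(6 - 2 E\right)$)
$B + P{\left(-433,-5 \right)} = -204769 + 2 \left(-5\right) \left(3 - -433\right) = -204769 + 2 \left(-5\right) \left(3 + 433\right) = -204769 + 2 \left(-5\right) 436 = -204769 - 4360 = -209129$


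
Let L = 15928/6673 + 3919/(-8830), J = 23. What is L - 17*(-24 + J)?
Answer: 1116176783/58922590 ≈ 18.943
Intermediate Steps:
L = 114492753/58922590 (L = 15928*(1/6673) + 3919*(-1/8830) = 15928/6673 - 3919/8830 = 114492753/58922590 ≈ 1.9431)
L - 17*(-24 + J) = 114492753/58922590 - 17*(-24 + 23) = 114492753/58922590 - 17*(-1) = 114492753/58922590 + 17 = 1116176783/58922590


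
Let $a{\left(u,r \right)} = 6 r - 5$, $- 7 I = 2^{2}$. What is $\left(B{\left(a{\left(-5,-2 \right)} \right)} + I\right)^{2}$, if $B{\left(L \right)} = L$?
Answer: $\frac{15129}{49} \approx 308.75$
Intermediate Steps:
$I = - \frac{4}{7}$ ($I = - \frac{2^{2}}{7} = \left(- \frac{1}{7}\right) 4 = - \frac{4}{7} \approx -0.57143$)
$a{\left(u,r \right)} = -5 + 6 r$
$\left(B{\left(a{\left(-5,-2 \right)} \right)} + I\right)^{2} = \left(\left(-5 + 6 \left(-2\right)\right) - \frac{4}{7}\right)^{2} = \left(\left(-5 - 12\right) - \frac{4}{7}\right)^{2} = \left(-17 - \frac{4}{7}\right)^{2} = \left(- \frac{123}{7}\right)^{2} = \frac{15129}{49}$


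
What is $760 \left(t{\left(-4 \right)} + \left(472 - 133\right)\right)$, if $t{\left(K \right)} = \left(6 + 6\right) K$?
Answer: $221160$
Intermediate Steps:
$t{\left(K \right)} = 12 K$
$760 \left(t{\left(-4 \right)} + \left(472 - 133\right)\right) = 760 \left(12 \left(-4\right) + \left(472 - 133\right)\right) = 760 \left(-48 + \left(472 - 133\right)\right) = 760 \left(-48 + 339\right) = 760 \cdot 291 = 221160$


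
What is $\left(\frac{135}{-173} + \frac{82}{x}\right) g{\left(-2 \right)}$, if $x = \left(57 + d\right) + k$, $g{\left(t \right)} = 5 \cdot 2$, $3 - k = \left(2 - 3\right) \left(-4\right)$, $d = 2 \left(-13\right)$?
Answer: $\frac{10136}{519} \approx 19.53$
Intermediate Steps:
$d = -26$
$k = -1$ ($k = 3 - \left(2 - 3\right) \left(-4\right) = 3 - \left(-1\right) \left(-4\right) = 3 - 4 = -1$)
$g{\left(t \right)} = 10$
$x = 30$ ($x = \left(57 - 26\right) - 1 = 31 - 1 = 30$)
$\left(\frac{135}{-173} + \frac{82}{x}\right) g{\left(-2 \right)} = \left(\frac{135}{-173} + \frac{82}{30}\right) 10 = \left(135 \left(- \frac{1}{173}\right) + 82 \cdot \frac{1}{30}\right) 10 = \left(- \frac{135}{173} + \frac{41}{15}\right) 10 = \frac{5068}{2595} \cdot 10 = \frac{10136}{519}$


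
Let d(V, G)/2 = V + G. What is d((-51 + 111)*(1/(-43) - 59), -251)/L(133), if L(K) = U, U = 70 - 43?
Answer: -326146/1161 ≈ -280.92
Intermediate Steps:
U = 27
L(K) = 27
d(V, G) = 2*G + 2*V (d(V, G) = 2*(V + G) = 2*(G + V) = 2*G + 2*V)
d((-51 + 111)*(1/(-43) - 59), -251)/L(133) = (2*(-251) + 2*((-51 + 111)*(1/(-43) - 59)))/27 = (-502 + 2*(60*(-1/43 - 59)))*(1/27) = (-502 + 2*(60*(-2538/43)))*(1/27) = (-502 + 2*(-152280/43))*(1/27) = (-502 - 304560/43)*(1/27) = -326146/43*1/27 = -326146/1161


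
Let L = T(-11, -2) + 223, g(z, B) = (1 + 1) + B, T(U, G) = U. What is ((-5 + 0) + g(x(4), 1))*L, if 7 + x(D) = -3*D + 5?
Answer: -424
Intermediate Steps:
x(D) = -2 - 3*D (x(D) = -7 + (-3*D + 5) = -7 + (5 - 3*D) = -2 - 3*D)
g(z, B) = 2 + B
L = 212 (L = -11 + 223 = 212)
((-5 + 0) + g(x(4), 1))*L = ((-5 + 0) + (2 + 1))*212 = (-5 + 3)*212 = -2*212 = -424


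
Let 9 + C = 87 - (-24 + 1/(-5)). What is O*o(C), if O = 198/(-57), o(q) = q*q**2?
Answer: -8806566846/2375 ≈ -3.7080e+6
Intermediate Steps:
C = 511/5 (C = -9 + (87 - (-24 + 1/(-5))) = -9 + (87 - (-24 - 1/5)) = -9 + (87 - 1*(-121/5)) = -9 + (87 + 121/5) = -9 + 556/5 = 511/5 ≈ 102.20)
o(q) = q**3
O = -66/19 (O = 198*(-1/57) = -66/19 ≈ -3.4737)
O*o(C) = -66*(511/5)**3/19 = -66/19*133432831/125 = -8806566846/2375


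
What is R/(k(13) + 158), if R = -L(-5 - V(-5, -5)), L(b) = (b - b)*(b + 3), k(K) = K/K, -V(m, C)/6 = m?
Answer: 0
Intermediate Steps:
V(m, C) = -6*m
k(K) = 1
L(b) = 0 (L(b) = 0*(3 + b) = 0)
R = 0 (R = -1*0 = 0)
R/(k(13) + 158) = 0/(1 + 158) = 0/159 = (1/159)*0 = 0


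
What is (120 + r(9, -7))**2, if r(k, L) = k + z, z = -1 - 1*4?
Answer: 15376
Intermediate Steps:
z = -5 (z = -1 - 4 = -5)
r(k, L) = -5 + k (r(k, L) = k - 5 = -5 + k)
(120 + r(9, -7))**2 = (120 + (-5 + 9))**2 = (120 + 4)**2 = 124**2 = 15376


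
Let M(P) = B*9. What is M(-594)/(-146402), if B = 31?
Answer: -279/146402 ≈ -0.0019057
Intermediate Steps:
M(P) = 279 (M(P) = 31*9 = 279)
M(-594)/(-146402) = 279/(-146402) = 279*(-1/146402) = -279/146402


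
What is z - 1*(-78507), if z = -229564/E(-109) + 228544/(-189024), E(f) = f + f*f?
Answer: 454809763688/5794767 ≈ 78486.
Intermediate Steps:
E(f) = f + f²
z = -120009181/5794767 (z = -229564*(-1/(109*(1 - 109))) + 228544/(-189024) = -229564/((-109*(-108))) + 228544*(-1/189024) = -229564/11772 - 7142/5907 = -229564*1/11772 - 7142/5907 = -57391/2943 - 7142/5907 = -120009181/5794767 ≈ -20.710)
z - 1*(-78507) = -120009181/5794767 - 1*(-78507) = -120009181/5794767 + 78507 = 454809763688/5794767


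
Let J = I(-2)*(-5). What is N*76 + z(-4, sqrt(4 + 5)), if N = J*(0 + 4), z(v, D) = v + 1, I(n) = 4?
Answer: -6083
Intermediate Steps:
z(v, D) = 1 + v
J = -20 (J = 4*(-5) = -20)
N = -80 (N = -20*(0 + 4) = -20*4 = -80)
N*76 + z(-4, sqrt(4 + 5)) = -80*76 + (1 - 4) = -6080 - 3 = -6083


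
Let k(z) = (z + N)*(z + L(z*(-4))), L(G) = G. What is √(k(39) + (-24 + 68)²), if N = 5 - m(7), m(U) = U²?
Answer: √2521 ≈ 50.210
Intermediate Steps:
N = -44 (N = 5 - 1*7² = 5 - 1*49 = 5 - 49 = -44)
k(z) = -3*z*(-44 + z) (k(z) = (z - 44)*(z + z*(-4)) = (-44 + z)*(z - 4*z) = (-44 + z)*(-3*z) = -3*z*(-44 + z))
√(k(39) + (-24 + 68)²) = √(3*39*(44 - 1*39) + (-24 + 68)²) = √(3*39*(44 - 39) + 44²) = √(3*39*5 + 1936) = √(585 + 1936) = √2521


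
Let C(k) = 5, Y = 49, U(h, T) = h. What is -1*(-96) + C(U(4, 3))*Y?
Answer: 341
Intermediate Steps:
-1*(-96) + C(U(4, 3))*Y = -1*(-96) + 5*49 = 96 + 245 = 341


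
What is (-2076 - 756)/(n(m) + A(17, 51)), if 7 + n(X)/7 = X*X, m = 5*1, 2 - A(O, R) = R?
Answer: -2832/77 ≈ -36.779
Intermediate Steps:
A(O, R) = 2 - R
m = 5
n(X) = -49 + 7*X**2 (n(X) = -49 + 7*(X*X) = -49 + 7*X**2)
(-2076 - 756)/(n(m) + A(17, 51)) = (-2076 - 756)/((-49 + 7*5**2) + (2 - 1*51)) = -2832/((-49 + 7*25) + (2 - 51)) = -2832/((-49 + 175) - 49) = -2832/(126 - 49) = -2832/77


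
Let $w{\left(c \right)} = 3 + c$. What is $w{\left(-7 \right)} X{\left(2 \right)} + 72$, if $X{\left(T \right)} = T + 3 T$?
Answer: $40$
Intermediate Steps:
$X{\left(T \right)} = 4 T$
$w{\left(-7 \right)} X{\left(2 \right)} + 72 = \left(3 - 7\right) 4 \cdot 2 + 72 = \left(-4\right) 8 + 72 = -32 + 72 = 40$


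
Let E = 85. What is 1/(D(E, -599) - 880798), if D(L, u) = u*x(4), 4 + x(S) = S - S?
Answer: -1/878402 ≈ -1.1384e-6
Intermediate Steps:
x(S) = -4 (x(S) = -4 + (S - S) = -4 + 0 = -4)
D(L, u) = -4*u (D(L, u) = u*(-4) = -4*u)
1/(D(E, -599) - 880798) = 1/(-4*(-599) - 880798) = 1/(2396 - 880798) = 1/(-878402) = -1/878402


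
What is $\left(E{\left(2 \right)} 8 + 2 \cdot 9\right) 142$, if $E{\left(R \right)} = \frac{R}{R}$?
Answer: $3692$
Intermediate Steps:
$E{\left(R \right)} = 1$
$\left(E{\left(2 \right)} 8 + 2 \cdot 9\right) 142 = \left(1 \cdot 8 + 2 \cdot 9\right) 142 = \left(8 + 18\right) 142 = 26 \cdot 142 = 3692$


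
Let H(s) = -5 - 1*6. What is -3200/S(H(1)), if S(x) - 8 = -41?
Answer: 3200/33 ≈ 96.970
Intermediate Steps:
H(s) = -11 (H(s) = -5 - 6 = -11)
S(x) = -33 (S(x) = 8 - 41 = -33)
-3200/S(H(1)) = -3200/(-33) = -3200*(-1/33) = 3200/33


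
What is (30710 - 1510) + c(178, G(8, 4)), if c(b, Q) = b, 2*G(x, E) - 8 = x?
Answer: 29378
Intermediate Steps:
G(x, E) = 4 + x/2
(30710 - 1510) + c(178, G(8, 4)) = (30710 - 1510) + 178 = 29200 + 178 = 29378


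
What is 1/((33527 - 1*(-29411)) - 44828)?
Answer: 1/18110 ≈ 5.5218e-5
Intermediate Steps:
1/((33527 - 1*(-29411)) - 44828) = 1/((33527 + 29411) - 44828) = 1/(62938 - 44828) = 1/18110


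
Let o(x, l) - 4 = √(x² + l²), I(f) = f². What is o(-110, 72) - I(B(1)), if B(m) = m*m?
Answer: 3 + 2*√4321 ≈ 134.47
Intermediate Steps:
B(m) = m²
o(x, l) = 4 + √(l² + x²) (o(x, l) = 4 + √(x² + l²) = 4 + √(l² + x²))
o(-110, 72) - I(B(1)) = (4 + √(72² + (-110)²)) - (1²)² = (4 + √(5184 + 12100)) - 1*1² = (4 + √17284) - 1*1 = (4 + 2*√4321) - 1 = 3 + 2*√4321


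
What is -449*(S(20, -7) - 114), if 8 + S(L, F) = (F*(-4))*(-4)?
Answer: 105066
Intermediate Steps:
S(L, F) = -8 + 16*F (S(L, F) = -8 + (F*(-4))*(-4) = -8 - 4*F*(-4) = -8 + 16*F)
-449*(S(20, -7) - 114) = -449*((-8 + 16*(-7)) - 114) = -449*((-8 - 112) - 114) = -449*(-120 - 114) = -449*(-234) = 105066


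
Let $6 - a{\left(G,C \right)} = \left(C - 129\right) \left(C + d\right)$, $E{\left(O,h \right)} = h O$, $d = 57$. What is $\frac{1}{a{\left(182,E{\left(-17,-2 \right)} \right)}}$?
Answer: $\frac{1}{8651} \approx 0.00011559$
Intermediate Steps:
$E{\left(O,h \right)} = O h$
$a{\left(G,C \right)} = 6 - \left(-129 + C\right) \left(57 + C\right)$ ($a{\left(G,C \right)} = 6 - \left(C - 129\right) \left(C + 57\right) = 6 - \left(-129 + C\right) \left(57 + C\right)$)
$\frac{1}{a{\left(182,E{\left(-17,-2 \right)} \right)}} = \frac{1}{7359 - \left(\left(-17\right) \left(-2\right)\right)^{2} + 72 \left(\left(-17\right) \left(-2\right)\right)} = \frac{1}{7359 - 34^{2} + 72 \cdot 34} = \frac{1}{7359 - 1156 + 2448} = \frac{1}{8651}$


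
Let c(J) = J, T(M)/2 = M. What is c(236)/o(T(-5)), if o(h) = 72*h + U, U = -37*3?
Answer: -236/831 ≈ -0.28400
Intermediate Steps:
T(M) = 2*M
U = -111
o(h) = -111 + 72*h (o(h) = 72*h - 111 = -111 + 72*h)
c(236)/o(T(-5)) = 236/(-111 + 72*(2*(-5))) = 236/(-111 + 72*(-10)) = 236/(-111 - 720) = 236/(-831) = 236*(-1/831) = -236/831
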